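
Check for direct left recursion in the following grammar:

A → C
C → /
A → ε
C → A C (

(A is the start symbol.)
No direct left recursion

Direct left recursion occurs when N → N α for some non-terminal N (the right-hand side begins with the left-hand side itself).

A → C: starts with C
C → /: starts with '/'
A → ε: starts with ε
C → A C (: starts with A

No direct left recursion found.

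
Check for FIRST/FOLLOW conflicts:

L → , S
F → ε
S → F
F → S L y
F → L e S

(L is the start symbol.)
Yes. F → S L y with FOLLOW(F) on { ',' }; F → L e S with FOLLOW(F) on { ',' }

A FIRST/FOLLOW conflict occurs when a non-terminal N has a nullable alternative N → β (β ⇒* ε) and another alternative N → α with FIRST(α) ∩ FOLLOW(N) ≠ ∅: on such a lookahead the parser cannot decide between expanding α and letting N vanish via β.

Nullable non-terminals: F, S.
FIRST sets used below: FIRST(S) = { ',', ε }, FIRST(L) = { ',' }

F: nullable alternative(s) F → ε; FOLLOW(F) = { $, ',', 'e', 'y' }
  F → ε: FIRST \ {ε} = { } — this is the only nullable alternative, skip
  F → S L y: FIRST \ {ε} = { ',' } — overlaps FOLLOW(F) on { ',' }: CONFLICT
  F → L e S: FIRST \ {ε} = { ',' } — overlaps FOLLOW(F) on { ',' }: CONFLICT
S has a nullable alternative but only one production, so nothing to check.

L has no nullable alternative, so no FIRST/FOLLOW check is needed there.

So the grammar has 2 FIRST/FOLLOW conflicts (marked CONFLICT above).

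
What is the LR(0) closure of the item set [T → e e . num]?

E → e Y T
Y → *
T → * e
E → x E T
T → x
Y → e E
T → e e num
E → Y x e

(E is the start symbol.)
Start with: [T → e e . num]
The dot precedes the terminal num, so nothing is added.

CLOSURE = { [T → e e . num] }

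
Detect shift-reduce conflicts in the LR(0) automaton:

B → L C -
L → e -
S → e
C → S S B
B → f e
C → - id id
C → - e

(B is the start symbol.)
Augment with B' → B and build the canonical LR(0) collection (I0 = CLOSURE({[B' → . B]}), then GOTO on every symbol after a dot until no new states appear). It has 17 states:
  I0: { [B → . L C -], [B → . f e], [B' → . B], [L → . e -] }  — shift
  I1: { [B' → B .] }  — accept
  I2: { [B → L . C -], [C → . - e], [C → . - id id], [C → . S S B], [S → . e] }  — shift
  I3: { [L → e . -] }  — shift
  I4: { [B → f . e] }  — shift
  I5: { [B → f e .] }  — reduce
  I6: { [L → e - .] }  — reduce
  I7: { [C → - . e], [C → - . id id] }  — shift
  I8: { [B → L C . -] }  — shift
  I9: { [C → S . S B], [S → . e] }  — shift
  I10: { [S → e .] }  — reduce
  I11: { [B → . L C -], [B → . f e], [C → S S . B], [L → . e -] }  — shift
  I12: { [C → S S B .] }  — reduce
  I13: { [B → L C - .] }  — reduce
  I14: { [C → - e .] }  — reduce
  I15: { [C → - id . id] }  — shift
  I16: { [C → - id id .] }  — reduce

No state contains both a complete item and a shift item.

Answer: No shift-reduce conflicts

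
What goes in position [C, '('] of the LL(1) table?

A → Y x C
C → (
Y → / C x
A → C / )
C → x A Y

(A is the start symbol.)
To find M[C, '('], we find productions for C where '(' is in the predict set (PREDICT(N → α) = (FIRST(α) \ {ε}) ∪ (FOLLOW(N) if α ⇒* ε)).

C → (: PREDICT = { '(' }
  '(' is in predict set, so this production goes in M[C, '(']
C → x A Y: PREDICT = { 'x' }

M[C, '('] = C → (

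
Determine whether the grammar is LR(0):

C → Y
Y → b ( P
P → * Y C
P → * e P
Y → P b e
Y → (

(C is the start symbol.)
Augment with C' → C and build the canonical LR(0) collection (I0 = CLOSURE({[C' → . C]}), then GOTO on every symbol after a dot until no new states appear). It has 15 states:
  I0: { [C → . Y], [C' → . C], [P → . * Y C], [P → . * e P], [Y → . (], [Y → . P b e], [Y → . b ( P] }  — shift
  I1: { [Y → ( .] }  — reduce
  I2: { [P → * . Y C], [P → * . e P], [P → . * Y C], [P → . * e P], [Y → . (], [Y → . P b e], [Y → . b ( P] }  — shift
  I3: { [C' → C .] }  — accept
  I4: { [Y → P . b e] }  — shift
  I5: { [C → Y .] }  — reduce
  I6: { [Y → b . ( P] }  — shift
  I7: { [P → . * Y C], [P → . * e P], [Y → b ( . P] }  — shift
  I8: { [Y → b ( P .] }  — reduce
  I9: { [Y → P b . e] }  — shift
  I10: { [Y → P b e .] }  — reduce
  I11: { [C → . Y], [P → * Y . C], [P → . * Y C], [P → . * e P], [Y → . (], [Y → . P b e], [Y → . b ( P] }  — shift
  I12: { [P → * e . P], [P → . * Y C], [P → . * e P] }  — shift
  I13: { [P → * e P .] }  — reduce
  I14: { [P → * Y C .] }  — reduce

Every state is either a pure shift/goto state or contains exactly one complete item and nothing to shift — no conflicts. The grammar is LR(0).

Answer: Yes, the grammar is LR(0)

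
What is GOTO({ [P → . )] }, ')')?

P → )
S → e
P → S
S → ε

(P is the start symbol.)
{ [P → ) .] }

GOTO(I, ')') = CLOSURE({ [A → αX.β] : [A → α.Xβ] ∈ I, X = ')' })

Items with dot before ')', with the dot advanced:
  [P → . )] → [P → ) .]
Closure adds nothing (no advanced item has the dot before a non-terminal).

GOTO = { [P → ) .] }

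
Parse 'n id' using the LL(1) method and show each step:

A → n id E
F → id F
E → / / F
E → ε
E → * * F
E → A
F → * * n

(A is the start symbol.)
Stack is shown with the top on the left.

Stack     Input   Action
------------------------
A $       n id $  output A → n id E
n id E $  n id $  match 'n'
id E $    id $    match 'id'
E $       $       output E → ε
$         $       accept

The string is accepted.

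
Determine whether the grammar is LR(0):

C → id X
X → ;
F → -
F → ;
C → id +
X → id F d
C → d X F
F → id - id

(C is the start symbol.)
Yes, the grammar is LR(0)

A grammar is LR(0) if no state in the canonical LR(0) collection has:
  - both a shift item (dot before a terminal) and a complete item (shift-reduce conflict), or
  - two or more complete items (reduce-reduce conflict; the accept item [C' → C .] counts as a complete item here).

Augment with C' → C and build the canonical LR(0) collection (I0 = CLOSURE({[C' → . C]}), then GOTO on every symbol after a dot until no new states appear). It has 17 states:
  I0: { [C → . d X F], [C → . id +], [C → . id X], [C' → . C] }  — shift
  I1: { [C' → C .] }  — accept
  I2: { [C → d . X F], [X → . ;], [X → . id F d] }  — shift
  I3: { [C → id . +], [C → id . X], [X → . ;], [X → . id F d] }  — shift
  I4: { [C → id + .] }  — reduce
  I5: { [X → ; .] }  — reduce
  I6: { [C → id X .] }  — reduce
  I7: { [F → . -], [F → . ;], [F → . id - id], [X → id . F d] }  — shift
  I8: { [F → - .] }  — reduce
  I9: { [F → ; .] }  — reduce
  I10: { [X → id F . d] }  — shift
  I11: { [F → id . - id] }  — shift
  I12: { [F → id - . id] }  — shift
  I13: { [F → id - id .] }  — reduce
  I14: { [X → id F d .] }  — reduce
  I15: { [C → d X . F], [F → . -], [F → . ;], [F → . id - id] }  — shift
  I16: { [C → d X F .] }  — reduce

Every state is either a pure shift/goto state or contains exactly one complete item and nothing to shift — no conflicts. The grammar is LR(0).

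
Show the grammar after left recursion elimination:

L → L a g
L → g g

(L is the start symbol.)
L → g g L'
L' → a g L'
L' → ε

L is directly left-recursive. The standard transformation for
  A → A α₁ | ... | A α_m | β₁ | ... | β_n
is
  A  → β₁ A' | ... | β_n A'
  A' → α₁ A' | ... | α_m A' | ε

L → g g becomes L → g g L'
L → L a g becomes L' → a g L'
Add L' → ε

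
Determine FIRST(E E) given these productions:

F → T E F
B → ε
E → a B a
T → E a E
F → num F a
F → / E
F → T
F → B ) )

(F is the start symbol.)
{ 'a' }

FIRST sets of the non-terminals involved (from the grammar, by fixed-point iteration):
  FIRST(E) = { 'a' }

To compute FIRST(E E), process the symbols left to right:
Symbol E is a non-terminal. Add FIRST(E) \ {ε} = { 'a' }
E is not nullable (ε ∉ FIRST(E)), so stop here.
FIRST(E E) = { 'a' }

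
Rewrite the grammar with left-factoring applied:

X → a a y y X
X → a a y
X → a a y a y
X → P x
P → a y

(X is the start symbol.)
Left-factoring transforms A → αβ₁ | αβ₂ into A → αA' and A' → β₁ | β₂
(α is the longest common prefix among the alternatives). Repeat until
no nonterminal has two alternatives with a common prefix.

Round 1: X has alternatives sharing prefix 'a a y'. Introduce X': X → a a y X'
  Add: X' → y X
  Add: X' → ε
  Add: X' → a y

No remaining common prefixes — done.

Resulting grammar:
X → a a y X'
X' → y X
X' → ε
X' → a y
X → P x
P → a y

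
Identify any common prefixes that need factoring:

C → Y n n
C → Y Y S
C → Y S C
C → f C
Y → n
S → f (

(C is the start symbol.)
Left-factoring is needed when two productions for the same non-terminal
share a common prefix on the right-hand side.

Productions for C:
  C → Y n n
  C → Y Y S
  C → Y S C
  C → f C

Found common prefix 'Y' in productions for C

Answer: Yes, C has productions with common prefix 'Y'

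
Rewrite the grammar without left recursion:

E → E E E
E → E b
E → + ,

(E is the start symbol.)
E is directly left-recursive. The standard transformation for
  A → A α₁ | ... | A α_m | β₁ | ... | β_n
is
  A  → β₁ A' | ... | β_n A'
  A' → α₁ A' | ... | α_m A' | ε

E → + , becomes E → + , E'
E → E E E becomes E' → E E E'
E → E b becomes E' → b E'
Add E' → ε

Resulting grammar:
E → + , E'
E' → E E E'
E' → b E'
E' → ε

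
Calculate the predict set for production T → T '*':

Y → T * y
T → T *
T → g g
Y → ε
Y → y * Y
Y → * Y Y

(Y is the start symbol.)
{ 'g' }

PREDICT(T → T '*') = (FIRST(RHS) \ {ε}) ∪ (FOLLOW(T) if ε ∈ FIRST(RHS), i.e. RHS ⇒* ε)
FIRST(T) = { 'g' }
FIRST(T '*') = { 'g' }
ε ∉ FIRST(T '*'), so FOLLOW(T) is not added.
PREDICT(T → T '*') = { 'g' }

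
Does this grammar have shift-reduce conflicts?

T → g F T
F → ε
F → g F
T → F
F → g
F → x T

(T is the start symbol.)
A shift-reduce conflict occurs when an LR(0) state has both:
  - a complete (reduce) item [A → α .] (dot at the end), and
  - a shift item [B → β . c γ] (dot before a terminal).

Augment with T' → T and build the canonical LR(0) collection (I0 = CLOSURE({[T' → . T]}), then GOTO on every symbol after a dot until no new states appear). It has 10 states:
  I0: { [F → . g F], [F → . g], [F → . x T], [F → .], [T → . F], [T → . g F T], [T' → . T] }  — shift, reduce
  I1: { [T → F .] }  — reduce
  I2: { [T' → T .] }  — accept
  I3: { [F → . g F], [F → . g], [F → . x T], [F → .], [F → g . F], [F → g .], [T → g . F T] }  — shift, 2 reduces
  I4: { [F → . g F], [F → . g], [F → . x T], [F → .], [F → x . T], [T → . F], [T → . g F T] }  — shift, reduce
  I5: { [F → x T .] }  — reduce
  I6: { [F → . g F], [F → . g], [F → . x T], [F → .], [F → g F .], [T → . F], [T → . g F T], [T → g F . T] }  — shift, 2 reduces
  I7: { [F → . g F], [F → . g], [F → . x T], [F → .], [F → g . F], [F → g .] }  — shift, 2 reduces
  I8: { [F → g F .] }  — reduce
  I9: { [T → g F T .] }  — reduce

I0 contains reduce item [F → .] and shift items [F → . g], [F → . g F], [F → . x T], [T → . g F T] — shift-reduce conflict.
I3 contains reduce items [F → .], [F → g .] and shift items [F → . g], [F → . g F], [F → . x T] — shift-reduce conflict.
I4 contains reduce item [F → .] and shift items [F → . g], [F → . g F], [F → . x T], [T → . g F T] — shift-reduce conflict.
I6 contains reduce items [F → .], [F → g F .] and shift items [F → . g], [F → . g F], [F → . x T], [T → . g F T] — shift-reduce conflict.
I7 contains reduce items [F → .], [F → g .] and shift items [F → . g], [F → . g F], [F → . x T] — shift-reduce conflict.

Answer: Yes — I0: [F → .] vs [F → . g]; I3: [F → .] vs [F → . g]; I4: [F → .] vs [F → . g]; I6: [F → .] vs [F → . g]; I7: [F → .] vs [F → . g]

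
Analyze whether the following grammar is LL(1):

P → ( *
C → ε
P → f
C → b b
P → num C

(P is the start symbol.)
A grammar is LL(1) if for each non-terminal N with multiple productions, the predict sets of those productions are pairwise disjoint, where PREDICT(N → α) = (FIRST(α) \ {ε}) ∪ (FOLLOW(N) if α ⇒* ε).

Relevant sets:
  FOLLOW(C) = { $ }

For P:
  PREDICT(P → '(' '*') = { '(' }
  PREDICT(P → f) = { 'f' }
  PREDICT(P → num C) = { 'num' }
For C:
  PREDICT(C → ε) = { $ }
  PREDICT(C → b b) = { 'b' }

All predict sets are disjoint. The grammar IS LL(1).

Answer: Yes, the grammar is LL(1).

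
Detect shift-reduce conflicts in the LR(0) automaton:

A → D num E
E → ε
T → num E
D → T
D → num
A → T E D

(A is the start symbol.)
No shift-reduce conflicts

A shift-reduce conflict occurs when an LR(0) state has both:
  - a complete (reduce) item [A → α .] (dot at the end), and
  - a shift item [B → β . c γ] (dot before a terminal).

Augment with A' → A and build the canonical LR(0) collection (I0 = CLOSURE({[A' → . A]}), then GOTO on every symbol after a dot until no new states appear). It has 11 states:
  I0: { [A → . D num E], [A → . T E D], [A' → . A], [D → . T], [D → . num], [T → . num E] }  — shift
  I1: { [A' → A .] }  — accept
  I2: { [A → D . num E] }  — shift
  I3: { [A → T . E D], [D → T .], [E → .] }  — 2 reduces
  I4: { [D → num .], [E → .], [T → num . E] }  — 2 reduces
  I5: { [T → num E .] }  — reduce
  I6: { [A → T E . D], [D → . T], [D → . num], [T → . num E] }  — shift
  I7: { [A → T E D .] }  — reduce
  I8: { [D → T .] }  — reduce
  I9: { [A → D num . E], [E → .] }  — reduce
  I10: { [A → D num E .] }  — reduce

No state contains both a complete item and a shift item.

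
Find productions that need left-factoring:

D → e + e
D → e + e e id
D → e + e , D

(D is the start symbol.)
Left-factoring is needed when two productions for the same non-terminal
share a common prefix on the right-hand side.

Productions for D:
  D → e + e
  D → e + e e id
  D → e + e , D

Found common prefix 'e + e' in productions for D

Answer: Yes, D has productions with common prefix 'e + e'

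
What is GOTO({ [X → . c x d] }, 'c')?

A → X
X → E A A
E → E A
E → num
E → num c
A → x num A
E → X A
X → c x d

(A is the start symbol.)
GOTO(I, 'c') = CLOSURE({ [A → αX.β] : [A → α.Xβ] ∈ I, X = 'c' })

Items with dot before 'c', with the dot advanced:
  [X → . c x d] → [X → c . x d]
Closure adds nothing (no advanced item has the dot before a non-terminal).

GOTO = { [X → c . x d] }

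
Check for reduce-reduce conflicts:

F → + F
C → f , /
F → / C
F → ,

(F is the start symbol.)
A reduce-reduce conflict occurs when an LR(0) state has two complete items [A → α .] and [B → β .] — both call for a reduction, and with no lookahead the parser cannot choose between them.

Augment with F' → F and build the canonical LR(0) collection (I0 = CLOSURE({[F' → . F]}), then GOTO on every symbol after a dot until no new states appear). It has 10 states:
  I0: { [F → . + F], [F → . ,], [F → . / C], [F' → . F] }  — shift
  I1: { [F → + . F], [F → . + F], [F → . ,], [F → . / C] }  — shift
  I2: { [F → , .] }  — reduce
  I3: { [C → . f , /], [F → / . C] }  — shift
  I4: { [F' → F .] }  — accept
  I5: { [F → / C .] }  — reduce
  I6: { [C → f . , /] }  — shift
  I7: { [C → f , . /] }  — shift
  I8: { [C → f , / .] }  — reduce
  I9: { [F → + F .] }  — reduce

No state contains more than one complete item.

Answer: No reduce-reduce conflicts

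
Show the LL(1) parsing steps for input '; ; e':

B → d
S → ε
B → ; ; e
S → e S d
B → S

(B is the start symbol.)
LL(1) parsing maintains a stack (initially the start symbol over $) and the input. At each step: if the stack top is a terminal, match it against the current input token; if it is a non-terminal N, replace it with the RHS of M[N, lookahead] (the unique production whose predict set contains the lookahead).

Stack is shown with the top on the left.

Stack    Input    Action
------------------------
B $      ; ; e $  output B → ; ; e
; ; e $  ; ; e $  match ';'
; e $    ; e $    match ';'
e $      e $      match 'e'
$        $        accept

The string is accepted.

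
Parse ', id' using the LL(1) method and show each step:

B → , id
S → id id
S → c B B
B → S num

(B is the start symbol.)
Stack is shown with the top on the left.

Stack   Input   Action
----------------------
B $     , id $  output B → , id
, id $  , id $  match ','
id $    id $    match 'id'
$       $       accept

The string is accepted.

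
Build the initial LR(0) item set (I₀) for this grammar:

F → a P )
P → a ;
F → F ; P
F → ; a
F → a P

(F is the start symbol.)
First, augment the grammar with F' → F
I₀ = CLOSURE({ [F' → . F] }):
  [F' → . F] has the dot before F: add [F → . a P )], [F → . F ; P], [F → . ; a], [F → . a P]
No further items can be added.

I₀ = { [F → . ; a], [F → . F ; P], [F → . a P )], [F → . a P], [F' → . F] }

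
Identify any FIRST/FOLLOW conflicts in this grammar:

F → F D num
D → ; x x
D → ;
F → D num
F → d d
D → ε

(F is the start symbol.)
A FIRST/FOLLOW conflict occurs when a non-terminal N has a nullable alternative N → β (β ⇒* ε) and another alternative N → α with FIRST(α) ∩ FOLLOW(N) ≠ ∅: on such a lookahead the parser cannot decide between expanding α and letting N vanish via β.

Nullable non-terminals: D.

D: nullable alternative(s) D → ε; FOLLOW(D) = { 'num' }
  D → ; x x: FIRST \ {ε} = { ';' } — disjoint from FOLLOW(D)
  D → ;: FIRST \ {ε} = { ';' } — disjoint from FOLLOW(D)
  D → ε: FIRST \ {ε} = { } — this is the only nullable alternative, skip

F has no nullable alternative, so no FIRST/FOLLOW check is needed there.

No FIRST/FOLLOW conflicts found.

Answer: No FIRST/FOLLOW conflicts.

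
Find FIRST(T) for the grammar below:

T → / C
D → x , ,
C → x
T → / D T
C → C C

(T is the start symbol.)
{ '/' }

From T → / C:
  - '/' is a terminal: add '/' and stop
From T → / D T:
  - '/' is a terminal: add '/' and stop

Collecting: FIRST(T) = { '/' }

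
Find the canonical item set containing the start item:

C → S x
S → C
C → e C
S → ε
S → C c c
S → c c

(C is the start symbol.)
First, augment the grammar with C' → C
I₀ = CLOSURE({ [C' → . C] }):
  [C' → . C] has the dot before C: add [C → . S x], [C → . e C]
  [C → . S x] has the dot before S: add [S → . C], [S → .], [S → . C c c], [S → . c c]
No further items can be added.

I₀ = { [C → . S x], [C → . e C], [C' → . C], [S → . C c c], [S → . C], [S → . c c], [S → .] }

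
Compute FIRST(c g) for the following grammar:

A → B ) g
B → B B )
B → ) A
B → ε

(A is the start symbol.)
To compute FIRST(c g), process the symbols left to right:
Symbol c is a terminal. Add 'c' and stop.
FIRST(c g) = { 'c' }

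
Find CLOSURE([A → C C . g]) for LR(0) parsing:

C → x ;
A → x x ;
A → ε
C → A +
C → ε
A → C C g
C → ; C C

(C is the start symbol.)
To compute CLOSURE, for each item [A → α.Bβ] where B is a non-terminal, add [B → .γ] for all productions B → γ; repeat for the newly added items until nothing changes.

Start with: [A → C C . g]
The dot precedes the terminal g, so nothing is added.

CLOSURE = { [A → C C . g] }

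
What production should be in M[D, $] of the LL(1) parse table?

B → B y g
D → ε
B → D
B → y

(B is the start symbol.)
To find M[D, $], we find productions for D where $ is in the predict set (PREDICT(N → α) = (FIRST(α) \ {ε}) ∪ (FOLLOW(N) if α ⇒* ε)).

Relevant sets:
  FOLLOW(D) = { $, 'y' }

D → ε: PREDICT = { $, 'y' }
  $ is in predict set, so this production goes in M[D, $]

M[D, $] = D → ε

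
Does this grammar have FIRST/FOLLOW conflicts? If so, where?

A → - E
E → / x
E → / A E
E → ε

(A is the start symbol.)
Yes. E → '/' x with FOLLOW(E) on { '/' }; E → '/' A E with FOLLOW(E) on { '/' }

Nullable non-terminals: E.

E: nullable alternative(s) E → ε; FOLLOW(E) = { $, '/' }
  E → / x: FIRST \ {ε} = { '/' } — overlaps FOLLOW(E) on { '/' }: CONFLICT
  E → / A E: FIRST \ {ε} = { '/' } — overlaps FOLLOW(E) on { '/' }: CONFLICT
  E → ε: FIRST \ {ε} = { } — this is the only nullable alternative, skip

A has no nullable alternative, so no FIRST/FOLLOW check is needed there.

So the grammar has 2 FIRST/FOLLOW conflicts (marked CONFLICT above).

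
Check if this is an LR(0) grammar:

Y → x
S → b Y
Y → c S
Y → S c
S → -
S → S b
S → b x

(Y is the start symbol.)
No. Shift-reduce conflict between [Y → c S .] and [S → S . b]

A grammar is LR(0) if no state in the canonical LR(0) collection has:
  - both a shift item (dot before a terminal) and a complete item (shift-reduce conflict), or
  - two or more complete items (reduce-reduce conflict; the accept item [Y' → Y .] counts as a complete item here).

Augment with Y' → Y and build the canonical LR(0) collection (I0 = CLOSURE({[Y' → . Y]}), then GOTO on every symbol after a dot until no new states appear). It has 12 states:
  I0: { [S → . -], [S → . S b], [S → . b Y], [S → . b x], [Y → . S c], [Y → . c S], [Y → . x], [Y' → . Y] }  — shift
  I1: { [S → - .] }  — reduce
  I2: { [S → S . b], [Y → S . c] }  — shift
  I3: { [Y' → Y .] }  — accept
  I4: { [S → . -], [S → . S b], [S → . b Y], [S → . b x], [S → b . Y], [S → b . x], [Y → . S c], [Y → . c S], [Y → . x] }  — shift
  I5: { [S → . -], [S → . S b], [S → . b Y], [S → . b x], [Y → c . S] }  — shift
  I6: { [Y → x .] }  — reduce
  I7: { [S → S . b], [Y → c S .] }  — shift, reduce
  I8: { [S → S b .] }  — reduce
  I9: { [S → b Y .] }  — reduce
  I10: { [S → b x .], [Y → x .] }  — 2 reduces
  I11: { [Y → S c .] }  — reduce

Conflict in state I7:
  Shift-reduce conflict between [Y → c S .] and [S → S . b]
So the grammar is NOT LR(0).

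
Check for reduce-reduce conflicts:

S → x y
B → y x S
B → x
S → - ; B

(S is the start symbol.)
A reduce-reduce conflict occurs when an LR(0) state has two complete items [A → α .] and [B → β .] — both call for a reduction, and with no lookahead the parser cannot choose between them.

Augment with S' → S and build the canonical LR(0) collection (I0 = CLOSURE({[S' → . S]}), then GOTO on every symbol after a dot until no new states appear). It has 11 states:
  I0: { [S → . - ; B], [S → . x y], [S' → . S] }  — shift
  I1: { [S → - . ; B] }  — shift
  I2: { [S' → S .] }  — accept
  I3: { [S → x . y] }  — shift
  I4: { [S → x y .] }  — reduce
  I5: { [B → . x], [B → . y x S], [S → - ; . B] }  — shift
  I6: { [S → - ; B .] }  — reduce
  I7: { [B → x .] }  — reduce
  I8: { [B → y . x S] }  — shift
  I9: { [B → y x . S], [S → . - ; B], [S → . x y] }  — shift
  I10: { [B → y x S .] }  — reduce

No state contains more than one complete item.

Answer: No reduce-reduce conflicts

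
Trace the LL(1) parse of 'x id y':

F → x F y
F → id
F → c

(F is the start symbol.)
Stack is shown with the top on the left.

Stack    Input     Action
-------------------------
F $      x id y $  output F → x F y
x F y $  x id y $  match 'x'
F y $    id y $    output F → id
id y $   id y $    match 'id'
y $      y $       match 'y'
$        $         accept

The string is accepted.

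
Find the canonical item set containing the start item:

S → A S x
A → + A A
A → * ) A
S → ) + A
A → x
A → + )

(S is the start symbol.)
First, augment the grammar with S' → S
I₀ = CLOSURE({ [S' → . S] }):
  [S' → . S] has the dot before S: add [S → . A S x], [S → . ) + A]
  [S → . A S x] has the dot before A: add [A → . + A A], [A → . * ) A], [A → . x], [A → . + )]
No further items can be added.

I₀ = { [A → . * ) A], [A → . + )], [A → . + A A], [A → . x], [S → . ) + A], [S → . A S x], [S' → . S] }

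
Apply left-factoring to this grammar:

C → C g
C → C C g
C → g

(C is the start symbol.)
C → C C'
C' → g
C' → C g
C → g

Left-factoring transforms A → αβ₁ | αβ₂ into A → αA' and A' → β₁ | β₂
(α is the longest common prefix among the alternatives). Repeat until
no nonterminal has two alternatives with a common prefix.

Round 1: C has alternatives sharing prefix 'C'. Introduce C': C → C C'
  Add: C' → g
  Add: C' → C g

No remaining common prefixes — done.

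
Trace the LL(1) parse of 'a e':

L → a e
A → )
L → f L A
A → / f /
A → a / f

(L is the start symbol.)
LL(1) parsing maintains a stack (initially the start symbol over $) and the input. At each step: if the stack top is a terminal, match it against the current input token; if it is a non-terminal N, replace it with the RHS of M[N, lookahead] (the unique production whose predict set contains the lookahead).

Stack is shown with the top on the left.

Stack  Input  Action
--------------------
L $    a e $  output L → a e
a e $  a e $  match 'a'
e $    e $    match 'e'
$      $      accept

The string is accepted.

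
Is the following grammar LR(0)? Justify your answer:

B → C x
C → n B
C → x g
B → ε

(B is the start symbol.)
A grammar is LR(0) if no state in the canonical LR(0) collection has:
  - both a shift item (dot before a terminal) and a complete item (shift-reduce conflict), or
  - two or more complete items (reduce-reduce conflict; the accept item [B' → B .] counts as a complete item here).

Augment with B' → B and build the canonical LR(0) collection (I0 = CLOSURE({[B' → . B]}), then GOTO on every symbol after a dot until no new states appear). It has 8 states:
  I0: { [B → . C x], [B → .], [B' → . B], [C → . n B], [C → . x g] }  — shift, reduce
  I1: { [B' → B .] }  — accept
  I2: { [B → C . x] }  — shift
  I3: { [B → . C x], [B → .], [C → . n B], [C → . x g], [C → n . B] }  — shift, reduce
  I4: { [C → x . g] }  — shift
  I5: { [C → x g .] }  — reduce
  I6: { [C → n B .] }  — reduce
  I7: { [B → C x .] }  — reduce

Conflict in state I0:
  Shift-reduce conflict between [B → .] and [C → . n B]
So the grammar is NOT LR(0).

Answer: No. Shift-reduce conflict between [B → .] and [C → . n B]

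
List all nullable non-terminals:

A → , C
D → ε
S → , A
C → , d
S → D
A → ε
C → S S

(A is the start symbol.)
{ 'A', 'C', 'D', 'S' }

A non-terminal is nullable if it can derive ε (the empty string): either it has an ε-production, or it has a production whose right-hand side consists entirely of nullable non-terminals.

ε-productions: D → ε, A → ε
So D, A are immediately nullable.
S → D: every symbol on the right is nullable, so S is nullable too.
C → S S: every symbol on the right is nullable, so C is nullable too.
Every non-terminal is now nullable.
Nullable = { 'A', 'C', 'D', 'S' }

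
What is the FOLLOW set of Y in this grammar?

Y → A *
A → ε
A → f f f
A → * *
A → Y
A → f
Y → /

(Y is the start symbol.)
To compute FOLLOW(Y), find every occurrence of Y on a right-hand side N → α Y β: add FIRST(β) \ {ε}, and if β is empty or nullable also add FOLLOW(N). Iterate to a fixed point.

Y is the start symbol, so $ ∈ FOLLOW(Y).
In A → Y: Y is at the end, add FOLLOW(A)

The FOLLOW sets referred to above (computed the same way, to a fixed point):
  FOLLOW(A) = { '*' }

Taking the union: FOLLOW(Y) = { $, '*' }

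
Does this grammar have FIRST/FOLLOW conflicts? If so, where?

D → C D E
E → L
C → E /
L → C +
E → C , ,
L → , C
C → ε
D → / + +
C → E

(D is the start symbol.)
Yes. C → E '/' with FOLLOW(C) on { '+', ',' }; C → E with FOLLOW(C) on { '+', ',' }

Nullable non-terminals: C.
FIRST sets used below: FIRST(E) = { '+', ',' }

C: nullable alternative(s) C → ε; FOLLOW(C) = { $, '+', ',', '/' }
  C → E /: FIRST \ {ε} = { '+', ',' } — overlaps FOLLOW(C) on { '+', ',' }: CONFLICT
  C → ε: FIRST \ {ε} = { } — this is the only nullable alternative, skip
  C → E: FIRST \ {ε} = { '+', ',' } — overlaps FOLLOW(C) on { '+', ',' }: CONFLICT

D, E, L have no nullable alternative, so no FIRST/FOLLOW check is needed there.

So the grammar has 2 FIRST/FOLLOW conflicts (marked CONFLICT above).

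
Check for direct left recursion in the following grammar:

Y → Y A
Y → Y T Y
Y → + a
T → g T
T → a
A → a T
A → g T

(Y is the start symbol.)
Yes, Y is left-recursive

Y → Y A: LEFT RECURSIVE (starts with Y)
Y → Y T Y: LEFT RECURSIVE (starts with Y)
Y → + a: starts with '+'
T → g T: starts with g
T → a: starts with a
A → a T: starts with a
A → g T: starts with g

The grammar has direct left recursion on: Y.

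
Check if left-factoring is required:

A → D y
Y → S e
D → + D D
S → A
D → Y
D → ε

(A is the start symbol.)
Left-factoring is needed when two productions for the same non-terminal
share a common prefix on the right-hand side.

Productions for D:
  D → + D D
  D → Y
  D → ε

No common prefixes found.

Answer: No, left-factoring is not needed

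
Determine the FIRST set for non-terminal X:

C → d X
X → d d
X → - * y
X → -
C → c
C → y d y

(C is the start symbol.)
{ '-', 'd' }

From X → d d:
  - d is a terminal: add 'd' and stop
From X → - * y:
  - '-' is a terminal: add '-' and stop
From X → -:
  - '-' is a terminal: add '-' and stop

Collecting: FIRST(X) = { '-', 'd' }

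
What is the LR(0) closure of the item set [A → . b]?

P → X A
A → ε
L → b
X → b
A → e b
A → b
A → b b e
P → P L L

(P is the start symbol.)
{ [A → . b] }

Start with: [A → . b]
The dot precedes the terminal b, so nothing is added.

CLOSURE = { [A → . b] }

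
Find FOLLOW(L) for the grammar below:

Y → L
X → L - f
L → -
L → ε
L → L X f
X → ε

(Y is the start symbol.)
In Y → L: L is at the end, add FOLLOW(Y)
In X → L - f: L is followed by '-' f, add FIRST('-' f) \ {ε} = { '-' }
In L → L X f: L is followed by X f, add FIRST(X f) \ {ε} = { '-', 'f' }

The FOLLOW sets referred to above (computed the same way, to a fixed point):
  FOLLOW(Y) = { $ }

Taking the union: FOLLOW(L) = { $, '-', 'f' }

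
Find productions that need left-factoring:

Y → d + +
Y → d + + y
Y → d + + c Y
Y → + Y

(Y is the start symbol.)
Left-factoring is needed when two productions for the same non-terminal
share a common prefix on the right-hand side.

Productions for Y:
  Y → d + +
  Y → d + + y
  Y → d + + c Y
  Y → + Y

Found common prefix 'd + +' in productions for Y

Answer: Yes, Y has productions with common prefix 'd + +'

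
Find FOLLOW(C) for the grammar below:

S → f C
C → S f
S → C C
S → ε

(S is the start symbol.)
In S → f C: C is at the end, add FOLLOW(S)
In S → C C: C is followed by C, add FIRST(C) \ {ε} = { 'f' }
In S → C C: C is at the end, add FOLLOW(S)

The FOLLOW sets referred to above (computed the same way, to a fixed point):
  FOLLOW(S) = { $, 'f' }

Taking the union: FOLLOW(C) = { $, 'f' }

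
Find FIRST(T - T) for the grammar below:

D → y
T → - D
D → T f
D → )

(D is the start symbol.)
FIRST sets of the non-terminals involved (from the grammar, by fixed-point iteration):
  FIRST(T) = { '-' }

To compute FIRST(T - T), process the symbols left to right:
Symbol T is a non-terminal. Add FIRST(T) \ {ε} = { '-' }
T is not nullable (ε ∉ FIRST(T)), so stop here.
FIRST(T - T) = { '-' }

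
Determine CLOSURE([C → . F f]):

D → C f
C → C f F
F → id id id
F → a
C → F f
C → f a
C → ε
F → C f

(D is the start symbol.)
Start with: [C → . F f]
  [C → . F f] has the dot before F: add [F → . id id id], [F → . a], [F → . C f]
  [F → . C f] has the dot before C: add [C → . C f F], [C → . f a], [C → .]
No further items can be added.

CLOSURE = { [C → . C f F], [C → . F f], [C → . f a], [C → .], [F → . C f], [F → . a], [F → . id id id] }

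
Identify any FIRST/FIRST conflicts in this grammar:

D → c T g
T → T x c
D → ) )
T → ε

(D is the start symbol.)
A FIRST/FIRST conflict occurs when two productions N → α and N → β for the same non-terminal have FIRST(α) ∩ FIRST(β) ≠ ∅ (with ε ∈ FIRST of a nullable right-hand side, so two nullable alternatives also conflict).

FIRST sets of the non-terminals at (or reachable through a nullable prefix from) the front of some alternative:
  FIRST(T) = { 'x', ε }

Productions for D:
  D → c T g: FIRST = { 'c' }
  D → ) ): FIRST = { ')' }
Productions for T:
  T → T x c: FIRST = { 'x' }
  T → ε: FIRST = { ε }

All alternatives of each non-terminal have pairwise disjoint FIRST sets.

Answer: No FIRST/FIRST conflicts.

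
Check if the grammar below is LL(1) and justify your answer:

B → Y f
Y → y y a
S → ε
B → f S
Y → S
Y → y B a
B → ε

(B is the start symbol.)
No. Predict set conflict for B: { 'f' }

A grammar is LL(1) if for each non-terminal N with multiple productions, the predict sets of those productions are pairwise disjoint, where PREDICT(N → α) = (FIRST(α) \ {ε}) ∪ (FOLLOW(N) if α ⇒* ε).

Relevant sets:
  FIRST(Y) = { 'y', ε }
  FIRST(S) = { ε }
  FOLLOW(B) = { $, 'a' }
  FOLLOW(Y) = { 'f' }

For B:
  PREDICT(B → Y f) = { 'f', 'y' }
  PREDICT(B → f S) = { 'f' }
  PREDICT(B → ε) = { $, 'a' }
For Y:
  PREDICT(Y → y y a) = { 'y' }
  PREDICT(Y → S) = { 'f' }
  PREDICT(Y → y B a) = { 'y' }
S has a single production, so nothing to check there.

Conflict found: Predict set conflict for B: { 'f' }
The grammar is NOT LL(1).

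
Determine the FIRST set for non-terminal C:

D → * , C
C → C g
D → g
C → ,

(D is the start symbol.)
To compute FIRST(C), examine every production with C on the left-hand side, reading each right-hand side left to right until a non-nullable symbol is reached.

From C → C g:
  - C is the symbol being defined: contributes nothing new
    C is not nullable, so stop
From C → ,:
  - ',' is a terminal: add ',' and stop

Collecting: FIRST(C) = { ',' }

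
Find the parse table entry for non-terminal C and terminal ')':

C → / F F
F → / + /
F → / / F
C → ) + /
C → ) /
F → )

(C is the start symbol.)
C → ) + /, C → ) /

To find M[C, ')'], we find productions for C where ')' is in the predict set (PREDICT(N → α) = (FIRST(α) \ {ε}) ∪ (FOLLOW(N) if α ⇒* ε)).

C → / F F: PREDICT = { '/' }
C → ) + /: PREDICT = { ')' }
  ')' is in predict set, so this production goes in M[C, ')']
C → ) /: PREDICT = { ')' }
  ')' is in predict set, so this production goes in M[C, ')']

M[C, ')'] = C → ) + /, C → ) /  (a multiply-defined cell — the grammar is not LL(1))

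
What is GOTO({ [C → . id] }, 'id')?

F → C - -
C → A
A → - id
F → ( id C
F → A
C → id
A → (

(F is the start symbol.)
GOTO(I, 'id') = CLOSURE({ [A → αX.β] : [A → α.Xβ] ∈ I, X = 'id' })

Items with dot before 'id', with the dot advanced:
  [C → . id] → [C → id .]
Closure adds nothing (no advanced item has the dot before a non-terminal).

GOTO = { [C → id .] }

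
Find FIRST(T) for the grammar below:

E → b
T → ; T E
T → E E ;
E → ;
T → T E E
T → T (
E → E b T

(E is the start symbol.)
To compute FIRST(T), examine every production with T on the left-hand side, reading each right-hand side left to right until a non-nullable symbol is reached.

FIRST sets of the other non-terminals involved (by the same procedure, iterated to a fixed point):
  FIRST(E) = { ';', 'b' }

From T → ; T E:
  - ';' is a terminal: add ';' and stop
From T → E E ;:
  - E is a non-terminal: add FIRST(E) \ {ε} = { ';', 'b' }
    E is not nullable, so stop
From T → T E E:
  - T is the symbol being defined: contributes nothing new
    T is not nullable, so stop
From T → T (:
  - T is the symbol being defined: contributes nothing new
    T is not nullable, so stop

Collecting: FIRST(T) = { ';', 'b' }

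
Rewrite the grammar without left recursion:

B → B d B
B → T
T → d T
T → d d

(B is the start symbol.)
B is directly left-recursive. The standard transformation for
  A → A α₁ | ... | A α_m | β₁ | ... | β_n
is
  A  → β₁ A' | ... | β_n A'
  A' → α₁ A' | ... | α_m A' | ε

B → T becomes B → T B'
B → B d B becomes B' → d B B'
Add B' → ε

Productions for other non-terminals are unchanged:
  T → d T
  T → d d

Resulting grammar:
B → T B'
B' → d B B'
B' → ε
T → d T
T → d d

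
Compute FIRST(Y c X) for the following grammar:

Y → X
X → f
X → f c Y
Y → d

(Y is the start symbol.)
FIRST sets of the non-terminals involved (from the grammar, by fixed-point iteration):
  FIRST(Y) = { 'd', 'f' }

To compute FIRST(Y c X), process the symbols left to right:
Symbol Y is a non-terminal. Add FIRST(Y) \ {ε} = { 'd', 'f' }
Y is not nullable (ε ∉ FIRST(Y)), so stop here.
FIRST(Y c X) = { 'd', 'f' }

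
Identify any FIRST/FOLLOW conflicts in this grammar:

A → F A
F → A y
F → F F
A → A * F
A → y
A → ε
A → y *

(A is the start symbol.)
Yes. A → F A with FOLLOW(A) on { '*', 'y' }; A → A '*' F with FOLLOW(A) on { '*', 'y' }; A → y with FOLLOW(A) on { 'y' }; A → y '*' with FOLLOW(A) on { 'y' }

A FIRST/FOLLOW conflict occurs when a non-terminal N has a nullable alternative N → β (β ⇒* ε) and another alternative N → α with FIRST(α) ∩ FOLLOW(N) ≠ ∅: on such a lookahead the parser cannot decide between expanding α and letting N vanish via β.

Nullable non-terminals: A.
FIRST sets used below: FIRST(F) = { '*', 'y' }, FIRST(A) = { '*', 'y', ε }

A: nullable alternative(s) A → ε; FOLLOW(A) = { $, '*', 'y' }
  A → F A: FIRST \ {ε} = { '*', 'y' } — overlaps FOLLOW(A) on { '*', 'y' }: CONFLICT
  A → A * F: FIRST \ {ε} = { '*', 'y' } — overlaps FOLLOW(A) on { '*', 'y' }: CONFLICT
  A → y: FIRST \ {ε} = { 'y' } — overlaps FOLLOW(A) on { 'y' }: CONFLICT
  A → ε: FIRST \ {ε} = { } — this is the only nullable alternative, skip
  A → y *: FIRST \ {ε} = { 'y' } — overlaps FOLLOW(A) on { 'y' }: CONFLICT

F has no nullable alternative, so no FIRST/FOLLOW check is needed there.

So the grammar has 4 FIRST/FOLLOW conflicts (marked CONFLICT above).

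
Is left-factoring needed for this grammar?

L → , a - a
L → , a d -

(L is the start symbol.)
Yes, L has productions with common prefix ', a'

Left-factoring is needed when two productions for the same non-terminal
share a common prefix on the right-hand side.

Productions for L:
  L → , a - a
  L → , a d -

Found common prefix ', a' in productions for L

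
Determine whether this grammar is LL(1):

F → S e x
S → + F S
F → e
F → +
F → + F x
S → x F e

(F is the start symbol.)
Relevant sets:
  FIRST(S) = { '+', 'x' }

For F:
  PREDICT(F → S e x) = { '+', 'x' }
  PREDICT(F → e) = { 'e' }
  PREDICT(F → '+') = { '+' }
  PREDICT(F → '+' F x) = { '+' }
For S:
  PREDICT(S → '+' F S) = { '+' }
  PREDICT(S → x F e) = { 'x' }

Conflict found: Predict set conflict for F: { '+' }
The grammar is NOT LL(1).

Answer: No. Predict set conflict for F: { '+' }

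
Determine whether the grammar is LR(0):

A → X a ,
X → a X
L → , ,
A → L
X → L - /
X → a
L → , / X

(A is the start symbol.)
No. Shift-reduce conflict between [A → L .] and [X → L . - /]

A grammar is LR(0) if no state in the canonical LR(0) collection has:
  - both a shift item (dot before a terminal) and a complete item (shift-reduce conflict), or
  - two or more complete items (reduce-reduce conflict; the accept item [A' → A .] counts as a complete item here).

Augment with A' → A and build the canonical LR(0) collection (I0 = CLOSURE({[A' → . A]}), then GOTO on every symbol after a dot until no new states appear). It has 15 states:
  I0: { [A → . L], [A → . X a ,], [A' → . A], [L → . , ,], [L → . , / X], [X → . L - /], [X → . a X], [X → . a] }  — shift
  I1: { [L → , . ,], [L → , . / X] }  — shift
  I2: { [A' → A .] }  — accept
  I3: { [A → L .], [X → L . - /] }  — shift, reduce
  I4: { [A → X . a ,] }  — shift
  I5: { [L → . , ,], [L → . , / X], [X → . L - /], [X → . a X], [X → . a], [X → a . X], [X → a .] }  — shift, reduce
  I6: { [X → L . - /] }  — shift
  I7: { [X → a X .] }  — reduce
  I8: { [X → L - . /] }  — shift
  I9: { [X → L - / .] }  — reduce
  I10: { [A → X a . ,] }  — shift
  I11: { [A → X a , .] }  — reduce
  I12: { [L → , , .] }  — reduce
  I13: { [L → , / . X], [L → . , ,], [L → . , / X], [X → . L - /], [X → . a X], [X → . a] }  — shift
  I14: { [L → , / X .] }  — reduce

Conflict in state I3:
  Shift-reduce conflict between [A → L .] and [X → L . - /]
So the grammar is NOT LR(0).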